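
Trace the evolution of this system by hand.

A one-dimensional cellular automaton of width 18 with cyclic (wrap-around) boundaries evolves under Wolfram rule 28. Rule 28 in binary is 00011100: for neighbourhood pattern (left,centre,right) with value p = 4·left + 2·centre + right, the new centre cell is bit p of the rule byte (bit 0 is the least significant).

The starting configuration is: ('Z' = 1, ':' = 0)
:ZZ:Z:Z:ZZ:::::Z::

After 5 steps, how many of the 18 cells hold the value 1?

gen 0: :ZZ:Z:Z:ZZ:::::Z::
gen 1: :Z::Z:Z:Z:Z::::ZZ:
gen 2: :ZZ:Z:Z:Z:ZZ:::Z:Z
gen 3: :Z::Z:Z:Z:Z:Z::Z:Z
gen 4: :ZZ:Z:Z:Z:Z:ZZ:Z:Z
gen 5: :Z::Z:Z:Z:Z:Z::Z:Z

8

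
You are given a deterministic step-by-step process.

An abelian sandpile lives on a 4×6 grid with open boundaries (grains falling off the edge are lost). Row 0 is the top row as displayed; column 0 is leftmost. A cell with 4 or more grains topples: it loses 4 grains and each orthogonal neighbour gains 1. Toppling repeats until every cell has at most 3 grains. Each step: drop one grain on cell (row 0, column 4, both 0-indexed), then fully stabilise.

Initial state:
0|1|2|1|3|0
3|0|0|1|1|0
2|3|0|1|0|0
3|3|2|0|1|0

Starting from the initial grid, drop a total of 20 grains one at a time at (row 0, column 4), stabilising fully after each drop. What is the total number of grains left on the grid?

38

k=0  0|1|2|1|3|0
3|0|0|1|1|0
2|3|0|1|0|0
3|3|2|0|1|0
k=1  0|1|2|2|0|1
3|0|0|1|2|0
2|3|0|1|0|0
3|3|2|0|1|0
k=2  0|1|2|2|1|1
3|0|0|1|2|0
2|3|0|1|0|0
3|3|2|0|1|0
k=3  0|1|2|2|2|1
3|0|0|1|2|0
2|3|0|1|0|0
3|3|2|0|1|0
k=4  0|1|2|2|3|1
3|0|0|1|2|0
2|3|0|1|0|0
3|3|2|0|1|0
k=5  0|1|2|3|0|2
3|0|0|1|3|0
2|3|0|1|0|0
3|3|2|0|1|0
k=6  0|1|2|3|1|2
3|0|0|1|3|0
2|3|0|1|0|0
3|3|2|0|1|0
k=7  0|1|2|3|2|2
3|0|0|1|3|0
2|3|0|1|0|0
3|3|2|0|1|0
k=8  0|1|2|3|3|2
3|0|0|1|3|0
2|3|0|1|0|0
3|3|2|0|1|0
k=9  0|1|3|0|2|3
3|0|0|3|0|1
2|3|0|1|1|0
3|3|2|0|1|0
k=10  0|1|3|0|3|3
3|0|0|3|0|1
2|3|0|1|1|0
3|3|2|0|1|0
k=11  0|1|3|1|1|0
3|0|0|3|1|2
2|3|0|1|1|0
3|3|2|0|1|0
k=12  0|1|3|1|2|0
3|0|0|3|1|2
2|3|0|1|1|0
3|3|2|0|1|0
k=13  0|1|3|1|3|0
3|0|0|3|1|2
2|3|0|1|1|0
3|3|2|0|1|0
k=14  0|1|3|2|0|1
3|0|0|3|2|2
2|3|0|1|1|0
3|3|2|0|1|0
k=15  0|1|3|2|1|1
3|0|0|3|2|2
2|3|0|1|1|0
3|3|2|0|1|0
k=16  0|1|3|2|2|1
3|0|0|3|2|2
2|3|0|1|1|0
3|3|2|0|1|0
k=17  0|1|3|2|3|1
3|0|0|3|2|2
2|3|0|1|1|0
3|3|2|0|1|0
k=18  0|1|3|3|0|2
3|0|0|3|3|2
2|3|0|1|1|0
3|3|2|0|1|0
k=19  0|1|3|3|1|2
3|0|0|3|3|2
2|3|0|1|1|0
3|3|2|0|1|0
k=20  0|1|3|3|2|2
3|0|0|3|3|2
2|3|0|1|1|0
3|3|2|0|1|0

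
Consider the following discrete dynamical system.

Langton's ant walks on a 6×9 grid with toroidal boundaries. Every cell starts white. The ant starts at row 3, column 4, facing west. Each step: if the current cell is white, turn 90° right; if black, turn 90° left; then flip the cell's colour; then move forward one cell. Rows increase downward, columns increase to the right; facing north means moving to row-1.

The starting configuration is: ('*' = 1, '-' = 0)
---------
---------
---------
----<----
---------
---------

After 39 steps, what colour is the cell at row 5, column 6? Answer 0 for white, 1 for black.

0

t=0: ---------
---------
---------
----<----
---------
---------
t=1: ---------
---------
----^----
----*----
---------
---------
t=2: ---------
---------
----*>---
----*----
---------
---------
t=3: ---------
---------
----**---
----*v---
---------
---------
t=4: ---------
---------
----**---
----<*---
---------
---------
t=5: ---------
---------
----**---
-----*---
----v----
---------
t=6: ---------
---------
----**---
-----*---
---<*----
---------
t=7: ---------
---------
----**---
---^-*---
---**----
---------
t=8: ---------
---------
----**---
---*>*---
---**----
---------
t=9: ---------
---------
----**---
---***---
---*v----
---------
t=10: ---------
---------
----**---
---***---
---*->---
---------
t=11: ---------
---------
----**---
---***---
---*-*---
-----v---
t=12: ---------
---------
----**---
---***---
---*-*---
----<*---
t=13: ---------
---------
----**---
---***---
---*^*---
----**---
t=14: ---------
---------
----**---
---***---
---**>---
----**---
t=15: ---------
---------
----**---
---**^---
---**----
----**---
t=16: ---------
---------
----**---
---*<----
---**----
----**---
t=17: ---------
---------
----**---
---*-----
---*v----
----**---
t=18: ---------
---------
----**---
---*-----
---*->---
----**---
t=19: ---------
---------
----**---
---*-----
---*-*---
----*v---
t=20: ---------
---------
----**---
---*-----
---*-*---
----*->--
t=21: ------v--
---------
----**---
---*-----
---*-*---
----*-*--
t=22: -----<*--
---------
----**---
---*-----
---*-*---
----*-*--
t=23: -----**--
---------
----**---
---*-----
---*-*---
----*^*--
t=24: -----**--
---------
----**---
---*-----
---*-*---
----**>--
t=25: -----**--
---------
----**---
---*-----
---*-*^--
----**---
t=26: -----**--
---------
----**---
---*-----
---*-**>-
----**---
t=27: -----**--
---------
----**---
---*-----
---*-***-
----**-v-
t=28: -----**--
---------
----**---
---*-----
---*-***-
----**<*-
t=29: -----**--
---------
----**---
---*-----
---*-*^*-
----****-
t=30: -----**--
---------
----**---
---*-----
---*-<-*-
----****-
t=31: -----**--
---------
----**---
---*-----
---*---*-
----*v**-
t=32: -----**--
---------
----**---
---*-----
---*---*-
----*->*-
t=33: -----**--
---------
----**---
---*-----
---*--^*-
----*--*-
t=34: -----**--
---------
----**---
---*-----
---*--*>-
----*--*-
t=35: -----**--
---------
----**---
---*---^-
---*--*--
----*--*-
t=36: -----**--
---------
----**---
---*---*>
---*--*--
----*--*-
t=37: -----**--
---------
----**---
---*---**
---*--*-v
----*--*-
t=38: -----**--
---------
----**---
---*---**
---*--*<*
----*--*-
t=39: -----**--
---------
----**---
---*---^*
---*--***
----*--*-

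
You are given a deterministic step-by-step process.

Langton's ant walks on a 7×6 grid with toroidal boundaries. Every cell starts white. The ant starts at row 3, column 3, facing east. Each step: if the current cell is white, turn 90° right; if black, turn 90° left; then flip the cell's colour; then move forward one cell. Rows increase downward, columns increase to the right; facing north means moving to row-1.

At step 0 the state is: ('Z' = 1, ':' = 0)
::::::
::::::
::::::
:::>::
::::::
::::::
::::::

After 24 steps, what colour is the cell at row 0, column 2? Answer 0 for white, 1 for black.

1

gen 0: ::::::
::::::
::::::
:::>::
::::::
::::::
::::::
gen 1: ::::::
::::::
::::::
:::Z::
:::v::
::::::
::::::
gen 2: ::::::
::::::
::::::
:::Z::
::<Z::
::::::
::::::
gen 3: ::::::
::::::
::::::
::^Z::
::ZZ::
::::::
::::::
gen 4: ::::::
::::::
::::::
::Z>::
::ZZ::
::::::
::::::
gen 5: ::::::
::::::
:::^::
::Z:::
::ZZ::
::::::
::::::
gen 6: ::::::
::::::
:::Z>:
::Z:::
::ZZ::
::::::
::::::
gen 7: ::::::
::::::
:::ZZ:
::Z:v:
::ZZ::
::::::
::::::
gen 8: ::::::
::::::
:::ZZ:
::Z<Z:
::ZZ::
::::::
::::::
gen 9: ::::::
::::::
:::^Z:
::ZZZ:
::ZZ::
::::::
::::::
gen 10: ::::::
::::::
::<:Z:
::ZZZ:
::ZZ::
::::::
::::::
gen 11: ::::::
::^:::
::Z:Z:
::ZZZ:
::ZZ::
::::::
::::::
gen 12: ::::::
::Z>::
::Z:Z:
::ZZZ:
::ZZ::
::::::
::::::
gen 13: ::::::
::ZZ::
::ZvZ:
::ZZZ:
::ZZ::
::::::
::::::
gen 14: ::::::
::ZZ::
::<ZZ:
::ZZZ:
::ZZ::
::::::
::::::
gen 15: ::::::
::ZZ::
:::ZZ:
::vZZ:
::ZZ::
::::::
::::::
gen 16: ::::::
::ZZ::
:::ZZ:
:::>Z:
::ZZ::
::::::
::::::
gen 17: ::::::
::ZZ::
:::^Z:
::::Z:
::ZZ::
::::::
::::::
gen 18: ::::::
::ZZ::
::<:Z:
::::Z:
::ZZ::
::::::
::::::
gen 19: ::::::
::^Z::
::Z:Z:
::::Z:
::ZZ::
::::::
::::::
gen 20: ::::::
:<:Z::
::Z:Z:
::::Z:
::ZZ::
::::::
::::::
gen 21: :^::::
:Z:Z::
::Z:Z:
::::Z:
::ZZ::
::::::
::::::
gen 22: :Z>:::
:Z:Z::
::Z:Z:
::::Z:
::ZZ::
::::::
::::::
gen 23: :ZZ:::
:ZvZ::
::Z:Z:
::::Z:
::ZZ::
::::::
::::::
gen 24: :ZZ:::
:<ZZ::
::Z:Z:
::::Z:
::ZZ::
::::::
::::::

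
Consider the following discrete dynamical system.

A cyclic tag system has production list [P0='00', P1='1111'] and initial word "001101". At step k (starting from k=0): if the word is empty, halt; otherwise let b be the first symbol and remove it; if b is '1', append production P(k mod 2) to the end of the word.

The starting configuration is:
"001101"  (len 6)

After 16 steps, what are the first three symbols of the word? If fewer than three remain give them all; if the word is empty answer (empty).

001

0) "001101"  (len 6)
1) "01101"  (len 5)
2) "1101"  (len 4)
3) "10100"  (len 5)
4) "01001111"  (len 8)
5) "1001111"  (len 7)
6) "0011111111"  (len 10)
7) "011111111"  (len 9)
8) "11111111"  (len 8)
9) "111111100"  (len 9)
10) "111111001111"  (len 12)
11) "1111100111100"  (len 13)
12) "1111001111001111"  (len 16)
13) "11100111100111100"  (len 17)
14) "11001111001111001111"  (len 20)
15) "100111100111100111100"  (len 21)
16) "001111001111001111001111"  (len 24)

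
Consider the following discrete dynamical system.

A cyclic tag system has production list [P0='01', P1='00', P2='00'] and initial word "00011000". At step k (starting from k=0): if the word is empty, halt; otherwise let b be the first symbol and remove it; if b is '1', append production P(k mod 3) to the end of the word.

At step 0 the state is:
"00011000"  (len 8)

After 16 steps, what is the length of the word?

[0] "00011000"  (len 8)
[1] "0011000"  (len 7)
[2] "011000"  (len 6)
[3] "11000"  (len 5)
[4] "100001"  (len 6)
[5] "0000100"  (len 7)
[6] "000100"  (len 6)
[7] "00100"  (len 5)
[8] "0100"  (len 4)
[9] "100"  (len 3)
[10] "0001"  (len 4)
[11] "001"  (len 3)
[12] "01"  (len 2)
[13] "1"  (len 1)
[14] "00"  (len 2)
[15] "0"  (len 1)
[16] (halted — word empty)

0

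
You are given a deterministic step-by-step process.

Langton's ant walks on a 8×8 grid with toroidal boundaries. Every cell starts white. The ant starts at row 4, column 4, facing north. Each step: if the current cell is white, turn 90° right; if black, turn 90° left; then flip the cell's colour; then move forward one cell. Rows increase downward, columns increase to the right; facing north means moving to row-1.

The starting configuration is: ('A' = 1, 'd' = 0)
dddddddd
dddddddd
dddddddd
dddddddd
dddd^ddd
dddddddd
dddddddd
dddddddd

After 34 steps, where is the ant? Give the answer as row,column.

t=0: dddddddd
dddddddd
dddddddd
dddddddd
dddd^ddd
dddddddd
dddddddd
dddddddd
t=1: dddddddd
dddddddd
dddddddd
dddddddd
ddddA>dd
dddddddd
dddddddd
dddddddd
t=2: dddddddd
dddddddd
dddddddd
dddddddd
ddddAAdd
dddddvdd
dddddddd
dddddddd
t=3: dddddddd
dddddddd
dddddddd
dddddddd
ddddAAdd
dddd<Add
dddddddd
dddddddd
t=4: dddddddd
dddddddd
dddddddd
dddddddd
dddd^Add
ddddAAdd
dddddddd
dddddddd
t=5: dddddddd
dddddddd
dddddddd
dddddddd
ddd<dAdd
ddddAAdd
dddddddd
dddddddd
t=6: dddddddd
dddddddd
dddddddd
ddd^dddd
dddAdAdd
ddddAAdd
dddddddd
dddddddd
t=7: dddddddd
dddddddd
dddddddd
dddA>ddd
dddAdAdd
ddddAAdd
dddddddd
dddddddd
t=8: dddddddd
dddddddd
dddddddd
dddAAddd
dddAvAdd
ddddAAdd
dddddddd
dddddddd
t=9: dddddddd
dddddddd
dddddddd
dddAAddd
ddd<AAdd
ddddAAdd
dddddddd
dddddddd
t=10: dddddddd
dddddddd
dddddddd
dddAAddd
ddddAAdd
dddvAAdd
dddddddd
dddddddd
t=11: dddddddd
dddddddd
dddddddd
dddAAddd
ddddAAdd
dd<AAAdd
dddddddd
dddddddd
t=12: dddddddd
dddddddd
dddddddd
dddAAddd
dd^dAAdd
ddAAAAdd
dddddddd
dddddddd
t=13: dddddddd
dddddddd
dddddddd
dddAAddd
ddA>AAdd
ddAAAAdd
dddddddd
dddddddd
t=14: dddddddd
dddddddd
dddddddd
dddAAddd
ddAAAAdd
ddAvAAdd
dddddddd
dddddddd
t=15: dddddddd
dddddddd
dddddddd
dddAAddd
ddAAAAdd
ddAd>Add
dddddddd
dddddddd
t=16: dddddddd
dddddddd
dddddddd
dddAAddd
ddAA^Add
ddAddAdd
dddddddd
dddddddd
t=17: dddddddd
dddddddd
dddddddd
dddAAddd
ddA<dAdd
ddAddAdd
dddddddd
dddddddd
t=18: dddddddd
dddddddd
dddddddd
dddAAddd
ddAddAdd
ddAvdAdd
dddddddd
dddddddd
t=19: dddddddd
dddddddd
dddddddd
dddAAddd
ddAddAdd
dd<AdAdd
dddddddd
dddddddd
t=20: dddddddd
dddddddd
dddddddd
dddAAddd
ddAddAdd
dddAdAdd
ddvddddd
dddddddd
t=21: dddddddd
dddddddd
dddddddd
dddAAddd
ddAddAdd
dddAdAdd
d<Addddd
dddddddd
t=22: dddddddd
dddddddd
dddddddd
dddAAddd
ddAddAdd
d^dAdAdd
dAAddddd
dddddddd
t=23: dddddddd
dddddddd
dddddddd
dddAAddd
ddAddAdd
dA>AdAdd
dAAddddd
dddddddd
t=24: dddddddd
dddddddd
dddddddd
dddAAddd
ddAddAdd
dAAAdAdd
dAvddddd
dddddddd
t=25: dddddddd
dddddddd
dddddddd
dddAAddd
ddAddAdd
dAAAdAdd
dAd>dddd
dddddddd
t=26: dddddddd
dddddddd
dddddddd
dddAAddd
ddAddAdd
dAAAdAdd
dAdAdddd
dddvdddd
t=27: dddddddd
dddddddd
dddddddd
dddAAddd
ddAddAdd
dAAAdAdd
dAdAdddd
dd<Adddd
t=28: dddddddd
dddddddd
dddddddd
dddAAddd
ddAddAdd
dAAAdAdd
dA^Adddd
ddAAdddd
t=29: dddddddd
dddddddd
dddddddd
dddAAddd
ddAddAdd
dAAAdAdd
dAA>dddd
ddAAdddd
t=30: dddddddd
dddddddd
dddddddd
dddAAddd
ddAddAdd
dAA^dAdd
dAAddddd
ddAAdddd
t=31: dddddddd
dddddddd
dddddddd
dddAAddd
ddAddAdd
dA<ddAdd
dAAddddd
ddAAdddd
t=32: dddddddd
dddddddd
dddddddd
dddAAddd
ddAddAdd
dAdddAdd
dAvddddd
ddAAdddd
t=33: dddddddd
dddddddd
dddddddd
dddAAddd
ddAddAdd
dAdddAdd
dAd>dddd
ddAAdddd
t=34: dddddddd
dddddddd
dddddddd
dddAAddd
ddAddAdd
dAdddAdd
dAdAdddd
ddAvdddd

7,3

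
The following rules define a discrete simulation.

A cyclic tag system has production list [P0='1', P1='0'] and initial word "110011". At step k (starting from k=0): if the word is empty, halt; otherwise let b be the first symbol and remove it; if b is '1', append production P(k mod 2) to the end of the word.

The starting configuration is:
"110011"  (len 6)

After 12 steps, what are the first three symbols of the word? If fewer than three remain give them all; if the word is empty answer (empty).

10

gen 0: "110011"  (len 6)
gen 1: "100111"  (len 6)
gen 2: "001110"  (len 6)
gen 3: "01110"  (len 5)
gen 4: "1110"  (len 4)
gen 5: "1101"  (len 4)
gen 6: "1010"  (len 4)
gen 7: "0101"  (len 4)
gen 8: "101"  (len 3)
gen 9: "011"  (len 3)
gen 10: "11"  (len 2)
gen 11: "11"  (len 2)
gen 12: "10"  (len 2)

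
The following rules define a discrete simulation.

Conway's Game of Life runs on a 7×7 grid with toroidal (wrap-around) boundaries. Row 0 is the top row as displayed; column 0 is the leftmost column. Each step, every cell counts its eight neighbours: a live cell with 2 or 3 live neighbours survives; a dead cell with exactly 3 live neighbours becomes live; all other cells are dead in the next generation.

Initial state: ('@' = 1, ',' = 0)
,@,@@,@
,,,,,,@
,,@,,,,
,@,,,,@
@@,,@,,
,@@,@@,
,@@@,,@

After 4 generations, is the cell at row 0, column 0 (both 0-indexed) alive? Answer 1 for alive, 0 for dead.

t=0: ,@,@@,@
,,,,,,@
,,@,,,,
,@,,,,@
@@,,@,,
,@@,@@,
,@@@,,@
t=1: ,@,@@,@
@,@@,@,
@,,,,,,
,@@,,,,
,,,@@,@
,,,,@@@
,,,,,,@
t=2: ,@,@@,@
@,@@,@,
@,,@,,@
@@@@,,,
@,@@@,@
@,,@@,@
,,,@,,@
t=3: ,@,,,,@
,,,,,@,
,,,,,,,
,,,,,@,
,,,,,,,
,@,,,,,
,,,,,,@
t=4: @,,,,@@
,,,,,,,
,,,,,,,
,,,,,,,
,,,,,,,
,,,,,,,
,,,,,,,

1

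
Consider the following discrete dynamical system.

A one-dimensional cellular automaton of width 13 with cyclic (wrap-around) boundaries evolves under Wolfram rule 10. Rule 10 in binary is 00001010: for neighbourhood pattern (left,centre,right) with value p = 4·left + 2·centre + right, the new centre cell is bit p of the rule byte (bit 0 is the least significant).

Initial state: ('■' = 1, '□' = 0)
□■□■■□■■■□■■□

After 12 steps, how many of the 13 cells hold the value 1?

4

t=0: □■□■■□■■■□■■□
t=1: ■□□■□□■□□□■□□
t=2: □□■□□■□□□■□□■
t=3: □■□□■□□□■□□■□
t=4: ■□□■□□□■□□■□□
t=5: □□■□□□■□□■□□■
t=6: □■□□□■□□■□□■□
t=7: ■□□□■□□■□□■□□
t=8: □□□■□□■□□■□□■
t=9: □□■□□■□□■□□■□
t=10: □■□□■□□■□□■□□
t=11: ■□□■□□■□□■□□□
t=12: □□■□□■□□■□□□■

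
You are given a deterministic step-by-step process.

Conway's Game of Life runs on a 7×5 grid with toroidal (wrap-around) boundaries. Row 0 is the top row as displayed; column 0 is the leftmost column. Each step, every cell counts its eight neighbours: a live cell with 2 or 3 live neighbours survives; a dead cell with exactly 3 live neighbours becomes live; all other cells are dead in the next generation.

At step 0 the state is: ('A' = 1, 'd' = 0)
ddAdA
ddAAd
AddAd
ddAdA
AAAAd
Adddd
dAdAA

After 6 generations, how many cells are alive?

k=0  ddAdA
ddAAd
AddAd
ddAdA
AAAAd
Adddd
dAdAA
k=1  AAddA
dAAdd
dAddd
ddddd
AdAAd
ddddd
dAAAA
k=2  ddddA
ddAdd
dAAdd
dAAdd
ddddd
Adddd
dAAAA
k=3  AAddA
dAAAd
dddAd
dAAdd
dAddd
AAAAA
dAAAA
k=4  ddddd
dAdAd
dddAd
dAAdd
ddddA
ddddd
ddddd
k=5  ddddd
ddAdd
dAdAd
ddAAd
ddddd
ddddd
ddddd
k=6  ddddd
ddAdd
dAdAd
ddAAd
ddddd
ddddd
ddddd

5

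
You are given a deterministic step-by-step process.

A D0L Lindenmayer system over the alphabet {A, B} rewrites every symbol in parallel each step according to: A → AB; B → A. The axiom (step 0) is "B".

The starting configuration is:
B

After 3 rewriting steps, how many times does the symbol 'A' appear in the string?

0) B
1) A
2) AB
3) ABA

2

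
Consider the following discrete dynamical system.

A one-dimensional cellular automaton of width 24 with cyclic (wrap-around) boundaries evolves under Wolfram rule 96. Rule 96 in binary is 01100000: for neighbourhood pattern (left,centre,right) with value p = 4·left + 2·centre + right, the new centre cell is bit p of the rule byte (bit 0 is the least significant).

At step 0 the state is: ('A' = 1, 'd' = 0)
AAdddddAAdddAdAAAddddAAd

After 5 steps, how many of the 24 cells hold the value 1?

0

[0] AAdddddAAdddAdAAAddddAAd
[1] dAddddddAddddAddAdddddAA
[2] AddddddddddddddddddddddA
[3] Addddddddddddddddddddddd
[4] dddddddddddddddddddddddd
[5] dddddddddddddddddddddddd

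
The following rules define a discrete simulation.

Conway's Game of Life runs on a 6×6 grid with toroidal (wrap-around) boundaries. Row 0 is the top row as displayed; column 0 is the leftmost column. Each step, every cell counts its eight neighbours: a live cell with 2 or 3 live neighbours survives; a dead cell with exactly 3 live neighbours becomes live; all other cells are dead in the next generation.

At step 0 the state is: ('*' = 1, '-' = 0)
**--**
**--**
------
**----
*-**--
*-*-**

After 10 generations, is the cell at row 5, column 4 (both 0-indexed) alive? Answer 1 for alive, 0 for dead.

0) **--**
**--**
------
**----
*-**--
*-*-**
1) --*---
-*--*-
------
***---
--***-
--*---
2) -***--
------
*-*---
-**---
------
-**---
3) -*-*--
---*--
--*---
-**---
------
-*-*--
4) ---**-
---*--
-***--
-**---
-*----
------
5) ---**-
------
-*-*--
*--*--
-**---
------
6) ------
--***-
--*---
*--*--
-**---
--**--
7) ----*-
--**--
-**-*-
---*--
-*----
-***--
8) -*--*-
-**-*-
-*--*-
-*-*--
-*-*--
-***--
9) *---*-
***-**
**--*-
**-**-
**-**-
**-**-
10) ------
--*-*-
------
------
------
------

0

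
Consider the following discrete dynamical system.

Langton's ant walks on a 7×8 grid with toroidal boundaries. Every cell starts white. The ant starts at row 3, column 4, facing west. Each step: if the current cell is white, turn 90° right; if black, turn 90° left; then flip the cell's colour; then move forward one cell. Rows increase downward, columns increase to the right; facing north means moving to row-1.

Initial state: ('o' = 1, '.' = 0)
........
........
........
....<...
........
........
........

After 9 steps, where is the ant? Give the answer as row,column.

4,4

t=0: ........
........
........
....<...
........
........
........
t=1: ........
........
....^...
....o...
........
........
........
t=2: ........
........
....o>..
....o...
........
........
........
t=3: ........
........
....oo..
....ov..
........
........
........
t=4: ........
........
....oo..
....<o..
........
........
........
t=5: ........
........
....oo..
.....o..
....v...
........
........
t=6: ........
........
....oo..
.....o..
...<o...
........
........
t=7: ........
........
....oo..
...^.o..
...oo...
........
........
t=8: ........
........
....oo..
...o>o..
...oo...
........
........
t=9: ........
........
....oo..
...ooo..
...ov...
........
........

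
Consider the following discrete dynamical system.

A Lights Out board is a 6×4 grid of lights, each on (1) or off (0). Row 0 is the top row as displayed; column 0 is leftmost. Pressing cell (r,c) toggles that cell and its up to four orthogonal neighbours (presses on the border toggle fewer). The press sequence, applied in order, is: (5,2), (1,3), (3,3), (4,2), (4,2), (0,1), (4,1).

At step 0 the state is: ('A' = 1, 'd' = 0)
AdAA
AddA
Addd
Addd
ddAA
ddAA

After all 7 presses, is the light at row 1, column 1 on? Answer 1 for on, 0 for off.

t=0: AdAA
AddA
Addd
Addd
ddAA
ddAA
t=1: AdAA
AddA
Addd
Addd
dddA
dAdd
t=2: AdAd
AdAd
AddA
Addd
dddA
dAdd
t=3: AdAd
AdAd
Addd
AdAA
dddd
dAdd
t=4: AdAd
AdAd
Addd
AddA
dAAA
dAAd
t=5: AdAd
AdAd
Addd
AdAA
dddd
dAdd
t=6: dAdd
AAAd
Addd
AdAA
dddd
dAdd
t=7: dAdd
AAAd
Addd
AAAA
AAAd
dddd

1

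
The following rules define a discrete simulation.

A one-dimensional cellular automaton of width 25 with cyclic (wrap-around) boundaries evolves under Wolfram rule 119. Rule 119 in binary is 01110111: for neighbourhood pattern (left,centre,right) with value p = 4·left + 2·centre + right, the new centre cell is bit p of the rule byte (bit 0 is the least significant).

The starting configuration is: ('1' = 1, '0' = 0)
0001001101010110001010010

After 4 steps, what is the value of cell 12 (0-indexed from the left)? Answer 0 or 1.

1

0) 0001001101010110001010010
1) 1111110111111011111111111
2) 0000011000001100000000000
3) 1111101111110111111111111
4) 0000110000011000000000000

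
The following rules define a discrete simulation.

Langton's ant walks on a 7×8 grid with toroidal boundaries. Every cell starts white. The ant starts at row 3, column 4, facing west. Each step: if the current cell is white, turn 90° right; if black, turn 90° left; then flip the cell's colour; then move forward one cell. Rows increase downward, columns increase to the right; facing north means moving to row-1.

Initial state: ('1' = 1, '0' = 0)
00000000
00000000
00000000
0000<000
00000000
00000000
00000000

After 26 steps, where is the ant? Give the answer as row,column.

[0] 00000000
00000000
00000000
0000<000
00000000
00000000
00000000
[1] 00000000
00000000
0000^000
00001000
00000000
00000000
00000000
[2] 00000000
00000000
00001>00
00001000
00000000
00000000
00000000
[3] 00000000
00000000
00001100
00001v00
00000000
00000000
00000000
[4] 00000000
00000000
00001100
0000<100
00000000
00000000
00000000
[5] 00000000
00000000
00001100
00000100
0000v000
00000000
00000000
[6] 00000000
00000000
00001100
00000100
000<1000
00000000
00000000
[7] 00000000
00000000
00001100
000^0100
00011000
00000000
00000000
[8] 00000000
00000000
00001100
0001>100
00011000
00000000
00000000
[9] 00000000
00000000
00001100
00011100
0001v000
00000000
00000000
[10] 00000000
00000000
00001100
00011100
00010>00
00000000
00000000
[11] 00000000
00000000
00001100
00011100
00010100
00000v00
00000000
[12] 00000000
00000000
00001100
00011100
00010100
0000<100
00000000
[13] 00000000
00000000
00001100
00011100
0001^100
00001100
00000000
[14] 00000000
00000000
00001100
00011100
00011>00
00001100
00000000
[15] 00000000
00000000
00001100
00011^00
00011000
00001100
00000000
[16] 00000000
00000000
00001100
0001<000
00011000
00001100
00000000
[17] 00000000
00000000
00001100
00010000
0001v000
00001100
00000000
[18] 00000000
00000000
00001100
00010000
00010>00
00001100
00000000
[19] 00000000
00000000
00001100
00010000
00010100
00001v00
00000000
[20] 00000000
00000000
00001100
00010000
00010100
000010>0
00000000
[21] 00000000
00000000
00001100
00010000
00010100
00001010
000000v0
[22] 00000000
00000000
00001100
00010000
00010100
00001010
00000<10
[23] 00000000
00000000
00001100
00010000
00010100
00001^10
00000110
[24] 00000000
00000000
00001100
00010000
00010100
000011>0
00000110
[25] 00000000
00000000
00001100
00010000
000101^0
00001100
00000110
[26] 00000000
00000000
00001100
00010000
0001011>
00001100
00000110

4,7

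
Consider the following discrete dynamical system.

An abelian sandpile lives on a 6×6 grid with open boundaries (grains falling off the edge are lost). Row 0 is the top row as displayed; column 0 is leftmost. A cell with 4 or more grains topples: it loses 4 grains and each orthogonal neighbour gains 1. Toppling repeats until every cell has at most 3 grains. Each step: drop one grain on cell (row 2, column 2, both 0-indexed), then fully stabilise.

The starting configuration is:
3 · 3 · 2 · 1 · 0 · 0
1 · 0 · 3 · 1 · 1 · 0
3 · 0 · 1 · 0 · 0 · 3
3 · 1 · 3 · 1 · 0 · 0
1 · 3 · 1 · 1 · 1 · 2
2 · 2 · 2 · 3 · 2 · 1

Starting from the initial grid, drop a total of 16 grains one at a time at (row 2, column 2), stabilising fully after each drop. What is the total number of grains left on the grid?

[0] 3 · 3 · 2 · 1 · 0 · 0
1 · 0 · 3 · 1 · 1 · 0
3 · 0 · 1 · 0 · 0 · 3
3 · 1 · 3 · 1 · 0 · 0
1 · 3 · 1 · 1 · 1 · 2
2 · 2 · 2 · 3 · 2 · 1
[1] 3 · 3 · 2 · 1 · 0 · 0
1 · 0 · 3 · 1 · 1 · 0
3 · 0 · 2 · 0 · 0 · 3
3 · 1 · 3 · 1 · 0 · 0
1 · 3 · 1 · 1 · 1 · 2
2 · 2 · 2 · 3 · 2 · 1
[2] 3 · 3 · 2 · 1 · 0 · 0
1 · 0 · 3 · 1 · 1 · 0
3 · 0 · 3 · 0 · 0 · 3
3 · 1 · 3 · 1 · 0 · 0
1 · 3 · 1 · 1 · 1 · 2
2 · 2 · 2 · 3 · 2 · 1
[3] 3 · 3 · 3 · 1 · 0 · 0
1 · 1 · 0 · 2 · 1 · 0
3 · 1 · 2 · 1 · 0 · 3
3 · 2 · 0 · 2 · 0 · 0
1 · 3 · 2 · 1 · 1 · 2
2 · 2 · 2 · 3 · 2 · 1
[4] 3 · 3 · 3 · 1 · 0 · 0
1 · 1 · 0 · 2 · 1 · 0
3 · 1 · 3 · 1 · 0 · 3
3 · 2 · 0 · 2 · 0 · 0
1 · 3 · 2 · 1 · 1 · 2
2 · 2 · 2 · 3 · 2 · 1
[5] 3 · 3 · 3 · 1 · 0 · 0
1 · 1 · 1 · 2 · 1 · 0
3 · 2 · 0 · 2 · 0 · 3
3 · 2 · 1 · 2 · 0 · 0
1 · 3 · 2 · 1 · 1 · 2
2 · 2 · 2 · 3 · 2 · 1
[6] 3 · 3 · 3 · 1 · 0 · 0
1 · 1 · 1 · 2 · 1 · 0
3 · 2 · 1 · 2 · 0 · 3
3 · 2 · 1 · 2 · 0 · 0
1 · 3 · 2 · 1 · 1 · 2
2 · 2 · 2 · 3 · 2 · 1
[7] 3 · 3 · 3 · 1 · 0 · 0
1 · 1 · 1 · 2 · 1 · 0
3 · 2 · 2 · 2 · 0 · 3
3 · 2 · 1 · 2 · 0 · 0
1 · 3 · 2 · 1 · 1 · 2
2 · 2 · 2 · 3 · 2 · 1
[8] 3 · 3 · 3 · 1 · 0 · 0
1 · 1 · 1 · 2 · 1 · 0
3 · 2 · 3 · 2 · 0 · 3
3 · 2 · 1 · 2 · 0 · 0
1 · 3 · 2 · 1 · 1 · 2
2 · 2 · 2 · 3 · 2 · 1
[9] 3 · 3 · 3 · 1 · 0 · 0
1 · 1 · 2 · 2 · 1 · 0
3 · 3 · 0 · 3 · 0 · 3
3 · 2 · 2 · 2 · 0 · 0
1 · 3 · 2 · 1 · 1 · 2
2 · 2 · 2 · 3 · 2 · 1
[10] 3 · 3 · 3 · 1 · 0 · 0
1 · 1 · 2 · 2 · 1 · 0
3 · 3 · 1 · 3 · 0 · 3
3 · 2 · 2 · 2 · 0 · 0
1 · 3 · 2 · 1 · 1 · 2
2 · 2 · 2 · 3 · 2 · 1
[11] 3 · 3 · 3 · 1 · 0 · 0
1 · 1 · 2 · 2 · 1 · 0
3 · 3 · 2 · 3 · 0 · 3
3 · 2 · 2 · 2 · 0 · 0
1 · 3 · 2 · 1 · 1 · 2
2 · 2 · 2 · 3 · 2 · 1
[12] 3 · 3 · 3 · 1 · 0 · 0
1 · 1 · 2 · 2 · 1 · 0
3 · 3 · 3 · 3 · 0 · 3
3 · 2 · 2 · 2 · 0 · 0
1 · 3 · 2 · 1 · 1 · 2
2 · 2 · 2 · 3 · 2 · 1
[13] 3 · 3 · 3 · 1 · 0 · 0
2 · 2 · 3 · 3 · 1 · 0
1 · 2 · 3 · 1 · 1 · 3
1 · 2 · 2 · 0 · 1 · 0
3 · 1 · 0 · 3 · 1 · 2
2 · 3 · 3 · 3 · 2 · 1
[14] 1 · 2 · 1 · 3 · 0 · 0
0 · 2 · 3 · 0 · 2 · 0
3 · 0 · 2 · 3 · 1 · 3
1 · 3 · 3 · 0 · 1 · 0
3 · 1 · 0 · 3 · 1 · 2
2 · 3 · 3 · 3 · 2 · 1
[15] 1 · 2 · 1 · 3 · 0 · 0
0 · 2 · 3 · 0 · 2 · 0
3 · 0 · 3 · 3 · 1 · 3
1 · 3 · 3 · 0 · 1 · 0
3 · 1 · 0 · 3 · 1 · 2
2 · 3 · 3 · 3 · 2 · 1
[16] 1 · 2 · 2 · 3 · 0 · 0
0 · 3 · 0 · 2 · 2 · 0
3 · 2 · 3 · 0 · 2 · 3
2 · 0 · 1 · 2 · 1 · 0
3 · 2 · 1 · 3 · 1 · 2
2 · 3 · 3 · 3 · 2 · 1

60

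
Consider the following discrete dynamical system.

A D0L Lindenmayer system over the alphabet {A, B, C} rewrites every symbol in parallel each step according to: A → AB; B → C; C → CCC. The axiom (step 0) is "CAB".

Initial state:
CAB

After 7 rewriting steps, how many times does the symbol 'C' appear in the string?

3280

step 0: CAB
step 1: CCCABC
step 2: CCCCCCCCCABCCCC
step 3: CCCCCCCCCCCCCCCCCCCCCCCCCCCABCCCCCCCCCCCCC
step 4: CCCCCCCCCCCCCCCCCCCCCCCCCCCCCCCCCCCCCCCCCCCCCCCCCCCCCCCCCC…CCCCCCCCCCCCCCCCABCCCCCCCCCCCCCCCCCCCCCCCCCCCCCCCCCCCCCCCC  (len 123)
step 5: CCCCCCCCCCCCCCCCCCCCCCCCCCCCCCCCCCCCCCCCCCCCCCCCCCCCCCCCCC…CCCCCCCCCCCCCCCCCCCCCCCCCCCCCCCCCCCCCCCCCCCCCCCCCCCCCCCCCC  (len 366)
step 6: CCCCCCCCCCCCCCCCCCCCCCCCCCCCCCCCCCCCCCCCCCCCCCCCCCCCCCCCCC…CCCCCCCCCCCCCCCCCCCCCCCCCCCCCCCCCCCCCCCCCCCCCCCCCCCCCCCCCC  (len 1095)
step 7: CCCCCCCCCCCCCCCCCCCCCCCCCCCCCCCCCCCCCCCCCCCCCCCCCCCCCCCCCC…CCCCCCCCCCCCCCCCCCCCCCCCCCCCCCCCCCCCCCCCCCCCCCCCCCCCCCCCCC  (len 3282)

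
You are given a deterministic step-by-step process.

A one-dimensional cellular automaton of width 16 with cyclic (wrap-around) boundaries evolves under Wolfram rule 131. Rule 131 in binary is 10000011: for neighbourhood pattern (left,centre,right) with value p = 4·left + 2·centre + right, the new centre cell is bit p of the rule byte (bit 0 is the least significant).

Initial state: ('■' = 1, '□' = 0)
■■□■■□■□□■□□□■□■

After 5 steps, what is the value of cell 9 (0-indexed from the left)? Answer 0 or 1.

0

step 0: ■■□■■□■□□■□□□■□■
step 1: ■□□□□□□□■□□■■□□□
step 2: □□■■■■■■□□■□□□■■
step 3: □■□■■■■□□■□□■■□□
step 4: ■□□□■■□□■□□■□□□■
step 5: □□■■□□□■□□■□□■■□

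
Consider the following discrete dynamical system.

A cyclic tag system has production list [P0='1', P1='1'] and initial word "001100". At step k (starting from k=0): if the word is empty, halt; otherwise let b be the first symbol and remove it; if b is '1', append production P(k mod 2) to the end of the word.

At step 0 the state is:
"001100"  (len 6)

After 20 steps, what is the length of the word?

2

t=0: "001100"  (len 6)
t=1: "01100"  (len 5)
t=2: "1100"  (len 4)
t=3: "1001"  (len 4)
t=4: "0011"  (len 4)
t=5: "011"  (len 3)
t=6: "11"  (len 2)
t=7: "11"  (len 2)
t=8: "11"  (len 2)
t=9: "11"  (len 2)
t=10: "11"  (len 2)
t=11: "11"  (len 2)
t=12: "11"  (len 2)
t=13: "11"  (len 2)
t=14: "11"  (len 2)
t=15: "11"  (len 2)
t=16: "11"  (len 2)
t=17: "11"  (len 2)
t=18: "11"  (len 2)
t=19: "11"  (len 2)
t=20: "11"  (len 2)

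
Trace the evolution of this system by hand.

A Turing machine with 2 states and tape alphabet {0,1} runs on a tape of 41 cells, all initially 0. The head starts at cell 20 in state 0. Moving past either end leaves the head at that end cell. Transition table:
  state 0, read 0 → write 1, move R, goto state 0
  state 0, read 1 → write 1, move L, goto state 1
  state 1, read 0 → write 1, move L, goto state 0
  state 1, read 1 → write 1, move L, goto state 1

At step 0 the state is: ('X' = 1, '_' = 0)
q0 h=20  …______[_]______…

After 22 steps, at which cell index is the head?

39

[0] q0 h=20  …______[_]______…
[1] q0 h=21  …_____X[_]______…
[2] q0 h=22  …____XX[_]______…
[3] q0 h=23  …___XXX[_]______…
[4] q0 h=24  …__XXXX[_]______…
[5] q0 h=25  …_XXXXX[_]______…
[6] q0 h=26  …XXXXXX[_]______…
[7] q0 h=27  …XXXXXX[_]______…
[8] q0 h=28  …XXXXXX[_]______…
[9] q0 h=29  …XXXXXX[_]______…
[10] q0 h=30  …XXXXXX[_]______…
[11] q0 h=31  …XXXXXX[_]______…
[12] q0 h=32  …XXXXXX[_]______…
[13] q0 h=33  …XXXXXX[_]______…
[14] q0 h=34  …XXXXXX[_]______|
[15] q0 h=35  …XXXXXX[_]_____|
[16] q0 h=36  …XXXXXX[_]____|
[17] q0 h=37  …XXXXXX[_]___|
[18] q0 h=38  …XXXXXX[_]__|
[19] q0 h=39  …XXXXXX[_]_|
[20] q0 h=40  …XXXXXX[_]|
[21] q0 h=40  …XXXXXX[X]|
[22] q1 h=39  …XXXXXX[X]X|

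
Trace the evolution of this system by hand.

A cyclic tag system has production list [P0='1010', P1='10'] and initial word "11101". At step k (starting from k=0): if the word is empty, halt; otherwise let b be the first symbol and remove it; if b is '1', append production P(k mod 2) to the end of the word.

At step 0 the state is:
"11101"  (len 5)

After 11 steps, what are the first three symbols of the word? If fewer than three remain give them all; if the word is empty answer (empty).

gen 0: "11101"  (len 5)
gen 1: "11011010"  (len 8)
gen 2: "101101010"  (len 9)
gen 3: "011010101010"  (len 12)
gen 4: "11010101010"  (len 11)
gen 5: "10101010101010"  (len 14)
gen 6: "010101010101010"  (len 15)
gen 7: "10101010101010"  (len 14)
gen 8: "010101010101010"  (len 15)
gen 9: "10101010101010"  (len 14)
gen 10: "010101010101010"  (len 15)
gen 11: "10101010101010"  (len 14)

101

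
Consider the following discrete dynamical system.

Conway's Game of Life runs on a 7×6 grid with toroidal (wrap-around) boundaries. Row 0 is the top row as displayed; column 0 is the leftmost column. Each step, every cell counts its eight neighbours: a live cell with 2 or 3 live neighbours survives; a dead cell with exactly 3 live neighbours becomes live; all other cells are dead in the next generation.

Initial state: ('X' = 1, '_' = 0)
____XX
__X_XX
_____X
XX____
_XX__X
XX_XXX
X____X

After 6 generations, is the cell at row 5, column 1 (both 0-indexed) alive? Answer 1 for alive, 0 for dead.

0) ____XX
__X_XX
_____X
XX____
_XX__X
XX_XXX
X____X
1) ___X__
X__X__
_X__XX
_XX__X
___X__
___X__
_X_X__
2) ___XX_
X_XX_X
_X_XXX
_XXX_X
___XX_
___XX_
___XX_
3) ______
XX____
______
_X___X
_____X
__X__X
__X__X
4) XX____
______
_X____
X_____
____XX
X___XX
______
5) ______
XX____
______
X____X
____X_
X___X_
_X____
6) XX____
______
_X___X
_____X
X___X_
_____X
______

0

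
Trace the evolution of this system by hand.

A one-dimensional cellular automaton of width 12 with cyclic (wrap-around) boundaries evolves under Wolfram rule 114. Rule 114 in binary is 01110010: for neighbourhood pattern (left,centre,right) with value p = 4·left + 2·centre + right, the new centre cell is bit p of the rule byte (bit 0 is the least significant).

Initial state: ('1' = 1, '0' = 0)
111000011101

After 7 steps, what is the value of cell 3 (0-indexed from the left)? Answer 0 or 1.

0) 111000011101
1) 001100100110
2) 010111011011
3) 101001101101
4) 110110110110
5) 011011011011
6) 101101101101
7) 110110110110

1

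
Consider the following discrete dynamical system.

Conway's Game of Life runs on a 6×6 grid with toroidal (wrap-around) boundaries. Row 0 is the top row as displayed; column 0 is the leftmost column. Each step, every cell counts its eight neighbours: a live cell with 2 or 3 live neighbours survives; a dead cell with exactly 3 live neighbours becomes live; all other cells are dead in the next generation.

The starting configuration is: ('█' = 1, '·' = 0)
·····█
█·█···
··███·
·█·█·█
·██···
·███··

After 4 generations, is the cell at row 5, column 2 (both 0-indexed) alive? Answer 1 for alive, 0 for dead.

0

k=0  ·····█
█·█···
··███·
·█·█·█
·██···
·███··
k=1  █··█··
·██·██
█···██
██····
····█·
██·█··
k=2  ···█··
·██···
··███·
██··█·
··█··█
██████
k=3  ·····█
·█··█·
█···██
██··█·
······
██···█
k=4  ·█··██
····█·
···██·
██··█·
······
█····█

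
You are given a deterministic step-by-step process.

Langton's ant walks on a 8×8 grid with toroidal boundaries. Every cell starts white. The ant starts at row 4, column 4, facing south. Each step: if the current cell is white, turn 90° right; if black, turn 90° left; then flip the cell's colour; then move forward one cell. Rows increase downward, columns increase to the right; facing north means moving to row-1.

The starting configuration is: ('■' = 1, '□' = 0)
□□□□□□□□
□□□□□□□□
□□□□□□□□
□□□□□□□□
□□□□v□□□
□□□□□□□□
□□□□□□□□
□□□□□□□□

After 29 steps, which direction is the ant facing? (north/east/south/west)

west

k=0  □□□□□□□□
□□□□□□□□
□□□□□□□□
□□□□□□□□
□□□□v□□□
□□□□□□□□
□□□□□□□□
□□□□□□□□
k=1  □□□□□□□□
□□□□□□□□
□□□□□□□□
□□□□□□□□
□□□<■□□□
□□□□□□□□
□□□□□□□□
□□□□□□□□
k=2  □□□□□□□□
□□□□□□□□
□□□□□□□□
□□□^□□□□
□□□■■□□□
□□□□□□□□
□□□□□□□□
□□□□□□□□
k=3  □□□□□□□□
□□□□□□□□
□□□□□□□□
□□□■>□□□
□□□■■□□□
□□□□□□□□
□□□□□□□□
□□□□□□□□
k=4  □□□□□□□□
□□□□□□□□
□□□□□□□□
□□□■■□□□
□□□■v□□□
□□□□□□□□
□□□□□□□□
□□□□□□□□
k=5  □□□□□□□□
□□□□□□□□
□□□□□□□□
□□□■■□□□
□□□■□>□□
□□□□□□□□
□□□□□□□□
□□□□□□□□
k=6  □□□□□□□□
□□□□□□□□
□□□□□□□□
□□□■■□□□
□□□■□■□□
□□□□□v□□
□□□□□□□□
□□□□□□□□
k=7  □□□□□□□□
□□□□□□□□
□□□□□□□□
□□□■■□□□
□□□■□■□□
□□□□<■□□
□□□□□□□□
□□□□□□□□
k=8  □□□□□□□□
□□□□□□□□
□□□□□□□□
□□□■■□□□
□□□■^■□□
□□□□■■□□
□□□□□□□□
□□□□□□□□
k=9  □□□□□□□□
□□□□□□□□
□□□□□□□□
□□□■■□□□
□□□■■>□□
□□□□■■□□
□□□□□□□□
□□□□□□□□
k=10  □□□□□□□□
□□□□□□□□
□□□□□□□□
□□□■■^□□
□□□■■□□□
□□□□■■□□
□□□□□□□□
□□□□□□□□
k=11  □□□□□□□□
□□□□□□□□
□□□□□□□□
□□□■■■>□
□□□■■□□□
□□□□■■□□
□□□□□□□□
□□□□□□□□
k=12  □□□□□□□□
□□□□□□□□
□□□□□□□□
□□□■■■■□
□□□■■□v□
□□□□■■□□
□□□□□□□□
□□□□□□□□
k=13  □□□□□□□□
□□□□□□□□
□□□□□□□□
□□□■■■■□
□□□■■<■□
□□□□■■□□
□□□□□□□□
□□□□□□□□
k=14  □□□□□□□□
□□□□□□□□
□□□□□□□□
□□□■■^■□
□□□■■■■□
□□□□■■□□
□□□□□□□□
□□□□□□□□
k=15  □□□□□□□□
□□□□□□□□
□□□□□□□□
□□□■<□■□
□□□■■■■□
□□□□■■□□
□□□□□□□□
□□□□□□□□
k=16  □□□□□□□□
□□□□□□□□
□□□□□□□□
□□□■□□■□
□□□■v■■□
□□□□■■□□
□□□□□□□□
□□□□□□□□
k=17  □□□□□□□□
□□□□□□□□
□□□□□□□□
□□□■□□■□
□□□■□>■□
□□□□■■□□
□□□□□□□□
□□□□□□□□
k=18  □□□□□□□□
□□□□□□□□
□□□□□□□□
□□□■□^■□
□□□■□□■□
□□□□■■□□
□□□□□□□□
□□□□□□□□
k=19  □□□□□□□□
□□□□□□□□
□□□□□□□□
□□□■□■>□
□□□■□□■□
□□□□■■□□
□□□□□□□□
□□□□□□□□
k=20  □□□□□□□□
□□□□□□□□
□□□□□□^□
□□□■□■□□
□□□■□□■□
□□□□■■□□
□□□□□□□□
□□□□□□□□
k=21  □□□□□□□□
□□□□□□□□
□□□□□□■>
□□□■□■□□
□□□■□□■□
□□□□■■□□
□□□□□□□□
□□□□□□□□
k=22  □□□□□□□□
□□□□□□□□
□□□□□□■■
□□□■□■□v
□□□■□□■□
□□□□■■□□
□□□□□□□□
□□□□□□□□
k=23  □□□□□□□□
□□□□□□□□
□□□□□□■■
□□□■□■<■
□□□■□□■□
□□□□■■□□
□□□□□□□□
□□□□□□□□
k=24  □□□□□□□□
□□□□□□□□
□□□□□□^■
□□□■□■■■
□□□■□□■□
□□□□■■□□
□□□□□□□□
□□□□□□□□
k=25  □□□□□□□□
□□□□□□□□
□□□□□<□■
□□□■□■■■
□□□■□□■□
□□□□■■□□
□□□□□□□□
□□□□□□□□
k=26  □□□□□□□□
□□□□□^□□
□□□□□■□■
□□□■□■■■
□□□■□□■□
□□□□■■□□
□□□□□□□□
□□□□□□□□
k=27  □□□□□□□□
□□□□□■>□
□□□□□■□■
□□□■□■■■
□□□■□□■□
□□□□■■□□
□□□□□□□□
□□□□□□□□
k=28  □□□□□□□□
□□□□□■■□
□□□□□■v■
□□□■□■■■
□□□■□□■□
□□□□■■□□
□□□□□□□□
□□□□□□□□
k=29  □□□□□□□□
□□□□□■■□
□□□□□<■■
□□□■□■■■
□□□■□□■□
□□□□■■□□
□□□□□□□□
□□□□□□□□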